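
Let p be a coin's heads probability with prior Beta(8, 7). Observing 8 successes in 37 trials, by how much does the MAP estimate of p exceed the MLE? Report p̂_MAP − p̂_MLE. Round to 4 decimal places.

MAP − MLE = 0.0838

Posterior is Beta(16, 36); MAP = (16−1)/(52−2) = 15/50 ≈ 0.30000.
MLE ignores the prior: p̂_MLE = k/n = 8/37 ≈ 0.21622.
Difference = 15/50 − 8/37 = 31/370 ≈ 0.0838.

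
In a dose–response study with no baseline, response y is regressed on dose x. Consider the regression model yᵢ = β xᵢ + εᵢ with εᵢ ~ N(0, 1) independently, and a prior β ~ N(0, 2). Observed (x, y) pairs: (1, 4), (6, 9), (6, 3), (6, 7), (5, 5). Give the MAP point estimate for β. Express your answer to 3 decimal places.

β̂_MAP = 1.063

log p(β | y) = −Σ(yᵢ − βxᵢ)²/(2·1) − β²/(2·2) + const.
Setting the derivative to zero: Σxᵢ(yᵢ − βxᵢ)/1 − β/2 = 0, so β = Σxᵢyᵢ / (Σxᵢ² + σ²/τ²).
Σxᵢyᵢ = 1·4 + 6·9 + 6·3 + 6·7 + 5·5 = 143; Σxᵢ² = 134; σ²/τ² = 0.5.
β̂_MAP = 143 / (134 + 0.5) = 143/134.5 ≈ 1.063.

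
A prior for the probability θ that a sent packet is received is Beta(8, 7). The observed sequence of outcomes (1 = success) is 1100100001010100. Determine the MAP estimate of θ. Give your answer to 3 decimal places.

θ̂_MAP = 0.448

Prior: Beta(8, 7).
Data: 6 successes in 16 trials (from the sequence). The binomial likelihood contributes θ^6(1−θ)^10, so the posterior is Beta(8+6, 7+10) = Beta(14, 17).
For Beta(a, b) with a, b > 1 the mode is (a−1)/(a+b−2) = 13/29 ≈ 0.448.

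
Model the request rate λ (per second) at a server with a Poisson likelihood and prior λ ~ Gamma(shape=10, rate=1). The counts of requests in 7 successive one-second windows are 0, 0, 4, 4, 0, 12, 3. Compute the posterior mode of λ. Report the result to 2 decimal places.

Σxᵢ = 0+0+4+4+0+12+3 = 23, with n = 7.
Posterior ∝ λ^9e^(−1λ) · λ^23e^(−7λ) = λ^32e^(−8λ), i.e. Gamma(shape=33, rate=8).
The mode of a Gamma(a, b) with a ≥ 1 (shape–rate) is (a−1)/b = 32/8 ≈ 4.00.

λ̂_MAP = 4.00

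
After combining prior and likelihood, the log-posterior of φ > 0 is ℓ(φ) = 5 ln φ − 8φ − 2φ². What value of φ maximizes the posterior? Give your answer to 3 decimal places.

ℓ'(φ) = 5/φ − 8 − 4φ. Setting this to zero and multiplying by φ: 4φ² + 8φ − 5 = 0.
φ = (−8 + √(8² + 4·4·5)) / (2·4) = (−8 + √144) / 8 = (−8 + 12)/8 = 1/2.
ℓ''(φ) = −5/φ² − 4 < 0, confirming a maximum.

φ̂_MAP = 0.500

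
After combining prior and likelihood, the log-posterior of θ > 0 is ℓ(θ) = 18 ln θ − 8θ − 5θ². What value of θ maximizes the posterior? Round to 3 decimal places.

ℓ'(θ) = 18/θ − 8 − 10θ. Setting this to zero and multiplying by θ: 10θ² + 8θ − 18 = 0.
θ = (−8 + √(8² + 4·10·18)) / (2·10) = (−8 + √784) / 20 = (−8 + 28)/20 = 1.
ℓ''(θ) = −18/θ² − 10 < 0, confirming a maximum.

θ̂_MAP = 1.000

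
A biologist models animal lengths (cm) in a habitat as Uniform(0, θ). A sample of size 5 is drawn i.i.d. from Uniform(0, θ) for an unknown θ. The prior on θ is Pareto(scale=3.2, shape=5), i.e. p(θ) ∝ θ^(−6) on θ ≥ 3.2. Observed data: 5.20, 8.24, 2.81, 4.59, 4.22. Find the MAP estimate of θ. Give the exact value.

θ̂_MAP = 8.24

The Uniform(0, θ) likelihood is θ^(−n) for θ ≥ max(xᵢ), zero otherwise. Here max(xᵢ) = 8.24.
Posterior ∝ θ^(−6) · θ^(−5) = θ^(−11) on θ ≥ max(3.2, 8.24) = 8.24.
This density is strictly decreasing in θ, so the posterior mode lies at the lower boundary of the support.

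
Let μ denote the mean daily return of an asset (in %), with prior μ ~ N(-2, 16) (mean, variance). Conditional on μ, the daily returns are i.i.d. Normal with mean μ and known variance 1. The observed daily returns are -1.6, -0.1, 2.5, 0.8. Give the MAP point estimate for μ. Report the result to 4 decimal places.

μ̂_MAP = 0.3631

n = 4; x̄ = ((-1.6) + (-0.1) + 2.5 + 0.8)/4 = 1.6/4 = 0.4.
For a Normal prior and Normal likelihood with known variance, the posterior is Normal; its mode equals its mean, the precision-weighted average.
Prior precision 1/σ₀² = 1/16 = 0.0625; data precision n/σ² = 4/1 = 4.
μ̂ = (0.0625·(-2) + 4·0.4) / (0.0625 + 4) = 1.475/4.0625 = 118/325 ≈ 0.3631.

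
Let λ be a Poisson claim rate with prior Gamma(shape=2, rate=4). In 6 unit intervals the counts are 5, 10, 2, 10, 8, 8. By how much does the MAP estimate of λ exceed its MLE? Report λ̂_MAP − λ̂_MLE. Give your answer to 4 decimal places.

Σxᵢ = 43. Posterior is Gamma(45, 10); MAP = (45−1)/10 = 44/10 ≈ 4.40000.
MLE = x̄ = 43/6 ≈ 7.16667.
Difference = 44/10 − 43/6 = -83/30 ≈ -2.7667.

MAP − MLE = -2.7667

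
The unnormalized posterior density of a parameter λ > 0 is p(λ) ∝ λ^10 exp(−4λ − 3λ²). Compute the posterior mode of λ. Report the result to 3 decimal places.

ℓ'(λ) = 10/λ − 4 − 6λ. Setting this to zero and multiplying by λ: 6λ² + 4λ − 10 = 0.
λ = (−4 + √(4² + 4·6·10)) / (2·6) = (−4 + √256) / 12 = (−4 + 16)/12 = 1.
ℓ''(λ) = −10/λ² − 6 < 0, confirming a maximum.

λ̂_MAP = 1.000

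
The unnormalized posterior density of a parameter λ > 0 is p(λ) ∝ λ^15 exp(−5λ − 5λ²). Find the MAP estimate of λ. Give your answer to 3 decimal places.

ℓ'(λ) = 15/λ − 5 − 10λ. Setting this to zero and multiplying by λ: 10λ² + 5λ − 15 = 0.
λ = (−5 + √(5² + 4·10·15)) / (2·10) = (−5 + √625) / 20 = (−5 + 25)/20 = 1.
ℓ''(λ) = −15/λ² − 10 < 0, confirming a maximum.

λ̂_MAP = 1.000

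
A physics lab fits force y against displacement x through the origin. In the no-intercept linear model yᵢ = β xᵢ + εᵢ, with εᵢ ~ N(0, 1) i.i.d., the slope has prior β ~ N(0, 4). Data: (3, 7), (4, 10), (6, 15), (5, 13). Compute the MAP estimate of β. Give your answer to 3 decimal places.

β̂_MAP = 2.504

log p(β | y) = −Σ(yᵢ − βxᵢ)²/(2·1) − β²/(2·4) + const.
Setting the derivative to zero: Σxᵢ(yᵢ − βxᵢ)/1 − β/4 = 0, so β = Σxᵢyᵢ / (Σxᵢ² + σ²/τ²).
Σxᵢyᵢ = 3·7 + 4·10 + 6·15 + 5·13 = 216; Σxᵢ² = 86; σ²/τ² = 0.25.
β̂_MAP = 216 / (86 + 0.25) = 216/86.25 ≈ 2.504.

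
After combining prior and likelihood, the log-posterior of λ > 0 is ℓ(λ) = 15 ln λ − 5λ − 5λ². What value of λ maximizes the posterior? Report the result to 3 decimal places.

ℓ'(λ) = 15/λ − 5 − 10λ. Setting this to zero and multiplying by λ: 10λ² + 5λ − 15 = 0.
λ = (−5 + √(5² + 4·10·15)) / (2·10) = (−5 + √625) / 20 = (−5 + 25)/20 = 1.
ℓ''(λ) = −15/λ² − 10 < 0, confirming a maximum.

λ̂_MAP = 1.000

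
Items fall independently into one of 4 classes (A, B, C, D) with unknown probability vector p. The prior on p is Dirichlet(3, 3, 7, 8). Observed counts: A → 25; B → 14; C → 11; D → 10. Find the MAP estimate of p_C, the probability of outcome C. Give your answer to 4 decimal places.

The posterior is Dirichlet(αᵢ + nᵢ) = Dirichlet(28, 17, 18, 18).
For a Dirichlet(a₁,…,a_K) with all aᵢ > 1, the mode has j-th component (aⱼ − 1)/(Σaᵢ − K).
Here Σaᵢ = 81 and K = 4, so p_C = (18 − 1)/(81 − 4) = 17/77 ≈ 0.2208.

MAP estimate of p_C = 0.2208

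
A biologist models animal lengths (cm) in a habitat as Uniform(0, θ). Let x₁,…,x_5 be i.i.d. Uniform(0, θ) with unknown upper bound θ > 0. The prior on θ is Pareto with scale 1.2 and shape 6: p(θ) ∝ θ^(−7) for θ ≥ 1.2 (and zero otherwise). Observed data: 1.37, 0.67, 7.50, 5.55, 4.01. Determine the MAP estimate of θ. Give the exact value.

θ̂_MAP = 7.50

The Uniform(0, θ) likelihood is θ^(−n) for θ ≥ max(xᵢ), zero otherwise. Here max(xᵢ) = 7.50.
Posterior ∝ θ^(−7) · θ^(−5) = θ^(−12) on θ ≥ max(1.2, 7.50) = 7.50.
This density is strictly decreasing in θ, so the posterior mode lies at the lower boundary of the support.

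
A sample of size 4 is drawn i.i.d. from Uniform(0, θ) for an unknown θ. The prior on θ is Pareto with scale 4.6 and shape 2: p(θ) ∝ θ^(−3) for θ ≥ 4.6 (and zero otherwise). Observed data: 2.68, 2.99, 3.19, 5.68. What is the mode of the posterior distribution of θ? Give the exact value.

The Uniform(0, θ) likelihood is θ^(−n) for θ ≥ max(xᵢ), zero otherwise. Here max(xᵢ) = 5.68.
Posterior ∝ θ^(−3) · θ^(−4) = θ^(−7) on θ ≥ max(4.6, 5.68) = 5.68.
This density is strictly decreasing in θ, so the posterior mode lies at the lower boundary of the support.

θ̂_MAP = 5.68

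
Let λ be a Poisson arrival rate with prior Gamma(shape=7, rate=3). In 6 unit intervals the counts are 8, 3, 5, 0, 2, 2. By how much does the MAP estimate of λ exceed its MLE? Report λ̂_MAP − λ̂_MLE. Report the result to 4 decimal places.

MAP − MLE = -0.4444

Σxᵢ = 20. Posterior is Gamma(27, 9); MAP = (27−1)/9 = 26/9 ≈ 2.88889.
MLE = x̄ = 20/6 ≈ 3.33333.
Difference = 26/9 − 20/6 = -4/9 ≈ -0.4444.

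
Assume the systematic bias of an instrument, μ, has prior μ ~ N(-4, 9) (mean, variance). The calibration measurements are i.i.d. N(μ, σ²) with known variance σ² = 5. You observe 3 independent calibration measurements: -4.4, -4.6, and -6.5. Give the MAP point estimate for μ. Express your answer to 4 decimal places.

n = 3; x̄ = ((-4.4) + (-4.6) + (-6.5))/3 = -15.5/3 = -31/6 ≈ -5.1667.
For a Normal prior and Normal likelihood with known variance, the posterior is Normal; its mode equals its mean, the precision-weighted average.
Prior precision 1/σ₀² = 1/9; data precision n/σ² = 3/5 = 0.6.
μ̂ = ((1/9)·(-4) + 0.6·(-31/6)) / (1/9 + 0.6) = (-319/90)/(32/45) = -4.984375 ≈ -4.9844.

μ̂_MAP = -4.9844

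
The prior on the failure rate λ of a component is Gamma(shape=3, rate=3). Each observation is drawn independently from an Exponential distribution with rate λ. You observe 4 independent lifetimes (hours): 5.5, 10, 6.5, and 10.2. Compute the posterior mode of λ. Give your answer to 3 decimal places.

λ̂_MAP = 0.170

The Exponential(rate=λ) likelihood is ∝ λ^n e^(−λΣtᵢ). Here n = 4 and Σtᵢ = 5.5 + 10 + 6.5 + 10.2 = 32.2.
Posterior ∝ λ^2e^(−3λ) · λ^4e^(−32.2λ) = λ^6e^(−35.2λ), i.e. Gamma(7, 35.2).
Mode = (a−1)/b = 6/35.2 ≈ 0.170.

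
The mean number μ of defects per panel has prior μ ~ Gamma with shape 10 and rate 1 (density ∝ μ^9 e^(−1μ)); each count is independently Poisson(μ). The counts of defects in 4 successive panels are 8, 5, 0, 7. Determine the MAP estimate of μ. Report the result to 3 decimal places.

μ̂_MAP = 5.800

Σxᵢ = 8+5+0+7 = 20, with n = 4.
Posterior ∝ μ^9e^(−1μ) · μ^20e^(−4μ) = μ^29e^(−5μ), i.e. Gamma(shape=30, rate=5).
The mode of a Gamma(a, b) with a ≥ 1 (shape–rate) is (a−1)/b = 29/5 ≈ 5.800.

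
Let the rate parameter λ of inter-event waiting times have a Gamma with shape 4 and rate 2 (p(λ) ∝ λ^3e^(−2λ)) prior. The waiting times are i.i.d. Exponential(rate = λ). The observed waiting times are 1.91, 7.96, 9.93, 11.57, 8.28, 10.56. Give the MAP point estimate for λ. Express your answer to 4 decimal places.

The Exponential(rate=λ) likelihood is ∝ λ^n e^(−λΣtᵢ). Here n = 6 and Σtᵢ = 1.91 + 7.96 + 9.93 + 11.57 + 8.28 + 10.56 = 50.21.
Posterior ∝ λ^3e^(−2λ) · λ^6e^(−50.21λ) = λ^9e^(−52.21λ), i.e. Gamma(10, 52.21).
Mode = (a−1)/b = 9/52.21 ≈ 0.1724.

λ̂_MAP = 0.1724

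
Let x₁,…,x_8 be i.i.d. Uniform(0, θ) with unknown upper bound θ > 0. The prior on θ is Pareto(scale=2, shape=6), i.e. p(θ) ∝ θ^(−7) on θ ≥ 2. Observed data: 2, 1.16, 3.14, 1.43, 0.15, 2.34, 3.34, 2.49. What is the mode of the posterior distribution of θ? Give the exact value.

θ̂_MAP = 3.34

The Uniform(0, θ) likelihood is θ^(−n) for θ ≥ max(xᵢ), zero otherwise. Here max(xᵢ) = 3.34.
Posterior ∝ θ^(−7) · θ^(−8) = θ^(−15) on θ ≥ max(2, 3.34) = 3.34.
This density is strictly decreasing in θ, so the posterior mode lies at the lower boundary of the support.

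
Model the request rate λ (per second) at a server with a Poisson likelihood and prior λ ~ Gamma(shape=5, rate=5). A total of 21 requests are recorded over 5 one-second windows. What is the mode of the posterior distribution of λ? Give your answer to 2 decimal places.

λ̂_MAP = 2.50

Σxᵢ = 21, n = 5.
Posterior ∝ λ^4e^(−5λ) · λ^21e^(−5λ) = λ^25e^(−10λ), i.e. Gamma(shape=26, rate=10).
The mode of a Gamma(a, b) with a ≥ 1 (shape–rate) is (a−1)/b = 25/10 ≈ 2.50.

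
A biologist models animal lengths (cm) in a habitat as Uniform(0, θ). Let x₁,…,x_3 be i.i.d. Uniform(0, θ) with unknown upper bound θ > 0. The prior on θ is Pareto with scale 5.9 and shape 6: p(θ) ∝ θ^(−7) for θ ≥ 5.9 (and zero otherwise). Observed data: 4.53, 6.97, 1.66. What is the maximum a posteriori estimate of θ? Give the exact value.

The Uniform(0, θ) likelihood is θ^(−n) for θ ≥ max(xᵢ), zero otherwise. Here max(xᵢ) = 6.97.
Posterior ∝ θ^(−7) · θ^(−3) = θ^(−10) on θ ≥ max(5.9, 6.97) = 6.97.
This density is strictly decreasing in θ, so the posterior mode lies at the lower boundary of the support.

θ̂_MAP = 6.97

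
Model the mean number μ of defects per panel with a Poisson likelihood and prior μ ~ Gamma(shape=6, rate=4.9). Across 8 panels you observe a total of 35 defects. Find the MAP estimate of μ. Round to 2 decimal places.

Σxᵢ = 35, n = 8.
Posterior ∝ μ^5e^(−4.9μ) · μ^35e^(−8μ) = μ^40e^(−12.9μ), i.e. Gamma(shape=41, rate=12.9).
The mode of a Gamma(a, b) with a ≥ 1 (shape–rate) is (a−1)/b = 40/12.9 ≈ 3.10.

μ̂_MAP = 3.10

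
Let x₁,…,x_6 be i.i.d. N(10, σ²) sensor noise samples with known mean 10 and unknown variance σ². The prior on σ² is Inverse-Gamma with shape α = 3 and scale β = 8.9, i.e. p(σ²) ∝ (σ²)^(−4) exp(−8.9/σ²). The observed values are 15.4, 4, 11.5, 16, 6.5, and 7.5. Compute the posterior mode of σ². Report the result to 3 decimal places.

Sum of squared deviations about the known mean: SS = (15.4−10)² + (4−10)² + (11.5−10)² + (16−10)² + (6.5−10)² + (7.5−10)² = 121.91.
The Normal likelihood contributes (σ²)^(−n/2) exp(−SS/(2σ²)), so the posterior is Inverse-Gamma(α + n/2, β + SS/2) = Inverse-Gamma(6, 69.855).
The mode of Inverse-Gamma(a, b) is b/(a+1) = 69.855/7 ≈ 9.979.

σ̂²_MAP = 9.979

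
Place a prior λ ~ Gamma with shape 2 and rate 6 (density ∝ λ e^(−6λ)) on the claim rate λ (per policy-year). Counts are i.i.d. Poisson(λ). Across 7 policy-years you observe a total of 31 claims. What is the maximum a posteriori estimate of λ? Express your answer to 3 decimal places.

Σxᵢ = 31, n = 7.
Posterior ∝ λe^(−6λ) · λ^31e^(−7λ) = λ^32e^(−13λ), i.e. Gamma(shape=33, rate=13).
The mode of a Gamma(a, b) with a ≥ 1 (shape–rate) is (a−1)/b = 32/13 ≈ 2.462.

λ̂_MAP = 2.462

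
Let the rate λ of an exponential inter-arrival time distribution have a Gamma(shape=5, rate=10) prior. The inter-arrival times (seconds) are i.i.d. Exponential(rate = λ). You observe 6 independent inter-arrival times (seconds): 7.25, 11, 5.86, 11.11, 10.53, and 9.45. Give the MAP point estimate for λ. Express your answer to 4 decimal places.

The Exponential(rate=λ) likelihood is ∝ λ^n e^(−λΣtᵢ). Here n = 6 and Σtᵢ = 7.25 + 11 + 5.86 + 11.11 + 10.53 + 9.45 = 55.20.
Posterior ∝ λ^4e^(−10λ) · λ^6e^(−55.20λ) = λ^10e^(−65.20λ), i.e. Gamma(11, 65.20).
Mode = (a−1)/b = 10/65.20 ≈ 0.1534.

λ̂_MAP = 0.1534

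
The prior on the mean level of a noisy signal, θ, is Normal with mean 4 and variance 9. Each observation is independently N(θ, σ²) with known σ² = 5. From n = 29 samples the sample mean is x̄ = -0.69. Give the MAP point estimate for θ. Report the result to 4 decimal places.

n = 29, x̄ = -0.69.
For a Normal prior and Normal likelihood with known variance, the posterior is Normal; its mode equals its mean, the precision-weighted average.
Prior precision 1/σ₀² = 1/9; data precision n/σ² = 29/5 = 5.8.
θ̂ = ((1/9)·4 + 5.8·(-0.69)) / (1/9 + 5.8) = (-16009/4500)/(266/45) = -2287/3800 ≈ -0.6018.

θ̂_MAP = -0.6018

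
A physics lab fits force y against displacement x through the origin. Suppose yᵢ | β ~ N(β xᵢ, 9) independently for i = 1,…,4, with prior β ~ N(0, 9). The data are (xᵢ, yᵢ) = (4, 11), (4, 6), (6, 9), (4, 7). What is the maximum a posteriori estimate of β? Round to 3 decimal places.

log p(β | y) = −Σ(yᵢ − βxᵢ)²/(2·9) − β²/(2·9) + const.
Setting the derivative to zero: Σxᵢ(yᵢ − βxᵢ)/9 − β/9 = 0, so β = Σxᵢyᵢ / (Σxᵢ² + σ²/τ²).
Σxᵢyᵢ = 4·11 + 4·6 + 6·9 + 4·7 = 150; Σxᵢ² = 84; σ²/τ² = 1.
β̂_MAP = 150 / (84 + 1) = 150/85 ≈ 1.765.

β̂_MAP = 1.765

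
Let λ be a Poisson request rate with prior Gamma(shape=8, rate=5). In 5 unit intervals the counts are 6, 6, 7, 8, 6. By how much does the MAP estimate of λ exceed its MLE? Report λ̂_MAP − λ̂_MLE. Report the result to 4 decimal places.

MAP − MLE = -2.6000

Σxᵢ = 33. Posterior is Gamma(41, 10); MAP = (41−1)/10 = 40/10 ≈ 4.00000.
MLE = x̄ = 33/5 ≈ 6.60000.
Difference = 40/10 − 33/5 = -13/5 ≈ -2.6000.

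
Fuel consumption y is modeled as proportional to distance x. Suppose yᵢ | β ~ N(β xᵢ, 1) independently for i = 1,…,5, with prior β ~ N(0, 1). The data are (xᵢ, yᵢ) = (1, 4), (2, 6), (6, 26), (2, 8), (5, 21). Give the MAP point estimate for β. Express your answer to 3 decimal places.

β̂_MAP = 4.127

log p(β | y) = −Σ(yᵢ − βxᵢ)²/(2·1) − β²/(2·1) + const.
Setting the derivative to zero: Σxᵢ(yᵢ − βxᵢ)/1 − β/1 = 0, so β = Σxᵢyᵢ / (Σxᵢ² + σ²/τ²).
Σxᵢyᵢ = 1·4 + 2·6 + 6·26 + 2·8 + 5·21 = 293; Σxᵢ² = 70; σ²/τ² = 1.
β̂_MAP = 293 / (70 + 1) = 293/71 ≈ 4.127.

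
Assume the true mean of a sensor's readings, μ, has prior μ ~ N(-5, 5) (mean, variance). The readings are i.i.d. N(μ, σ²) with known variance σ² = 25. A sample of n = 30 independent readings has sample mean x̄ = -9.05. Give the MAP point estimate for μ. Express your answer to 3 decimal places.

μ̂_MAP = -8.471

n = 30, x̄ = -9.05.
For a Normal prior and Normal likelihood with known variance, the posterior is Normal; its mode equals its mean, the precision-weighted average.
Prior precision 1/σ₀² = 1/5 = 0.2; data precision n/σ² = 30/25 = 1.2.
μ̂ = (0.2·(-5) + 1.2·(-9.05)) / (0.2 + 1.2) = (-11.86)/1.4 = -593/70 ≈ -8.471.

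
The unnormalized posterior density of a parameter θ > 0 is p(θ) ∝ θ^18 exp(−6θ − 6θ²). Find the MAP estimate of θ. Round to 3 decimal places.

θ̂_MAP = 1.000

ℓ'(θ) = 18/θ − 6 − 12θ. Setting this to zero and multiplying by θ: 12θ² + 6θ − 18 = 0.
θ = (−6 + √(6² + 4·12·18)) / (2·12) = (−6 + √900) / 24 = (−6 + 30)/24 = 1.
ℓ''(θ) = −18/θ² − 12 < 0, confirming a maximum.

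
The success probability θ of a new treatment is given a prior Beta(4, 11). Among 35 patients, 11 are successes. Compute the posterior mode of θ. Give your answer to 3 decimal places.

θ̂_MAP = 0.292

Prior: Beta(4, 11).
Data: 11 successes in 35 trials. The binomial likelihood contributes θ^11(1−θ)^24, so the posterior is Beta(4+11, 11+24) = Beta(15, 35).
For Beta(a, b) with a, b > 1 the mode is (a−1)/(a+b−2) = 14/48 ≈ 0.292.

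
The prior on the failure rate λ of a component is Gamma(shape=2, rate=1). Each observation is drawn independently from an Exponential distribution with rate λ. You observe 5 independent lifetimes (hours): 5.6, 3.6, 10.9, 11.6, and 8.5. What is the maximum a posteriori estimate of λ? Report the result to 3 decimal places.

λ̂_MAP = 0.146

The Exponential(rate=λ) likelihood is ∝ λ^n e^(−λΣtᵢ). Here n = 5 and Σtᵢ = 5.6 + 3.6 + 10.9 + 11.6 + 8.5 = 40.2.
Posterior ∝ λe^(−1λ) · λ^5e^(−40.2λ) = λ^6e^(−41.2λ), i.e. Gamma(7, 41.2).
Mode = (a−1)/b = 6/41.2 ≈ 0.146.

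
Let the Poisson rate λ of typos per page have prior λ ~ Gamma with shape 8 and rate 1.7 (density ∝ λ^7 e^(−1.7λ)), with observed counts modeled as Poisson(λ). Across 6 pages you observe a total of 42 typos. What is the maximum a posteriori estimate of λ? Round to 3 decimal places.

λ̂_MAP = 6.364

Σxᵢ = 42, n = 6.
Posterior ∝ λ^7e^(−1.7λ) · λ^42e^(−6λ) = λ^49e^(−7.7λ), i.e. Gamma(shape=50, rate=7.7).
The mode of a Gamma(a, b) with a ≥ 1 (shape–rate) is (a−1)/b = 49/7.7 ≈ 6.364.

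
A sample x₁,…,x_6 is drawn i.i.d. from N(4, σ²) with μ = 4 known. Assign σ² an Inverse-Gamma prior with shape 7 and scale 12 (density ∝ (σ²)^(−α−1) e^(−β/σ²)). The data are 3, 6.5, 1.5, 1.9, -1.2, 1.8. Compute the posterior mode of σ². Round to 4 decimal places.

σ̂²_MAP = 3.3541

Sum of squared deviations about the known mean: SS = (3−4)² + (6.5−4)² + (1.5−4)² + (1.9−4)² + (-1.2−4)² + (1.8−4)² = 49.79.
The Normal likelihood contributes (σ²)^(−n/2) exp(−SS/(2σ²)), so the posterior is Inverse-Gamma(α + n/2, β + SS/2) = Inverse-Gamma(10, 36.895).
The mode of Inverse-Gamma(a, b) is b/(a+1) = 36.895/11 ≈ 3.3541.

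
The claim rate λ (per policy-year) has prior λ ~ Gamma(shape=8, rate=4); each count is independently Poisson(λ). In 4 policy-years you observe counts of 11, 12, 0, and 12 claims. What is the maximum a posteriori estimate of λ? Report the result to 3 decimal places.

λ̂_MAP = 5.250

Σxᵢ = 11+12+0+12 = 35, with n = 4.
Posterior ∝ λ^7e^(−4λ) · λ^35e^(−4λ) = λ^42e^(−8λ), i.e. Gamma(shape=43, rate=8).
The mode of a Gamma(a, b) with a ≥ 1 (shape–rate) is (a−1)/b = 42/8 ≈ 5.250.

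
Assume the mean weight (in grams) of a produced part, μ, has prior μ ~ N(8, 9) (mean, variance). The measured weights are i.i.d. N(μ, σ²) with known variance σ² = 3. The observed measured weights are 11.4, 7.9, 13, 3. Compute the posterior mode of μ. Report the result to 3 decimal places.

μ̂_MAP = 8.762

n = 4; x̄ = (11.4 + 7.9 + 13 + 3)/4 = 35.3/4 = 8.825.
For a Normal prior and Normal likelihood with known variance, the posterior is Normal; its mode equals its mean, the precision-weighted average.
Prior precision 1/σ₀² = 1/9; data precision n/σ² = 4/3.
μ̂ = ((1/9)·8 + (4/3)·8.825) / (1/9 + 4/3) = (1139/90)/(13/9) = 1139/130 ≈ 8.762.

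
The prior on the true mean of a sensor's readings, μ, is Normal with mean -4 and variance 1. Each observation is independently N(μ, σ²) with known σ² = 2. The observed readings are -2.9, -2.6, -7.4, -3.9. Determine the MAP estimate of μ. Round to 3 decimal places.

μ̂_MAP = -4.133

n = 4; x̄ = ((-2.9) + (-2.6) + (-7.4) + (-3.9))/4 = -16.8/4 = -4.2.
For a Normal prior and Normal likelihood with known variance, the posterior is Normal; its mode equals its mean, the precision-weighted average.
Prior precision 1/σ₀² = 1/1 = 1; data precision n/σ² = 4/2 = 2.
μ̂ = (1·(-4) + 2·(-4.2)) / (1 + 2) = (-12.4)/3 = -62/15 ≈ -4.133.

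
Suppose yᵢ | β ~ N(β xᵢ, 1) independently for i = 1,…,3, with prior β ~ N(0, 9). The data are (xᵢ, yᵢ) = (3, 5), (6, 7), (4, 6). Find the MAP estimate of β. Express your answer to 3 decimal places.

β̂_MAP = 1.325

log p(β | y) = −Σ(yᵢ − βxᵢ)²/(2·1) − β²/(2·9) + const.
Setting the derivative to zero: Σxᵢ(yᵢ − βxᵢ)/1 − β/9 = 0, so β = Σxᵢyᵢ / (Σxᵢ² + σ²/τ²).
Σxᵢyᵢ = 3·5 + 6·7 + 4·6 = 81; Σxᵢ² = 61; σ²/τ² = 1/9.
β̂_MAP = 81 / (61 + 1/9) = 81/(550/9) = 729/550 ≈ 1.325.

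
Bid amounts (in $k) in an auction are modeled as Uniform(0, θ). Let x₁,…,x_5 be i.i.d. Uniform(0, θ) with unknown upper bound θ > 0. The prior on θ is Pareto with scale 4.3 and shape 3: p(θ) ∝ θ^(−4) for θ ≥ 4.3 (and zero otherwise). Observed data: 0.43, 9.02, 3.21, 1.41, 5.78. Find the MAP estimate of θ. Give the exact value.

θ̂_MAP = 9.02

The Uniform(0, θ) likelihood is θ^(−n) for θ ≥ max(xᵢ), zero otherwise. Here max(xᵢ) = 9.02.
Posterior ∝ θ^(−4) · θ^(−5) = θ^(−9) on θ ≥ max(4.3, 9.02) = 9.02.
This density is strictly decreasing in θ, so the posterior mode lies at the lower boundary of the support.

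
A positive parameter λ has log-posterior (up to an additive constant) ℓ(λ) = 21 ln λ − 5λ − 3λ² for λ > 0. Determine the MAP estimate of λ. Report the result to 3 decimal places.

ℓ'(λ) = 21/λ − 5 − 6λ. Setting this to zero and multiplying by λ: 6λ² + 5λ − 21 = 0.
λ = (−5 + √(5² + 4·6·21)) / (2·6) = (−5 + √529) / 12 = (−5 + 23)/12 = 3/2.
ℓ''(λ) = −21/λ² − 6 < 0, confirming a maximum.

λ̂_MAP = 1.500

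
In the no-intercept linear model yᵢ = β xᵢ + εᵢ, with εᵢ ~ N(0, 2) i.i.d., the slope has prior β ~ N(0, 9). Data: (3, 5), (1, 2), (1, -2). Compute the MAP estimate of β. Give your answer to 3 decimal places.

β̂_MAP = 1.337

log p(β | y) = −Σ(yᵢ − βxᵢ)²/(2·2) − β²/(2·9) + const.
Setting the derivative to zero: Σxᵢ(yᵢ − βxᵢ)/2 − β/9 = 0, so β = Σxᵢyᵢ / (Σxᵢ² + σ²/τ²).
Σxᵢyᵢ = 3·5 + 1·2 + 1·(-2) = 15; Σxᵢ² = 11; σ²/τ² = 2/9.
β̂_MAP = 15 / (11 + 2/9) = 15/(101/9) = 135/101 ≈ 1.337.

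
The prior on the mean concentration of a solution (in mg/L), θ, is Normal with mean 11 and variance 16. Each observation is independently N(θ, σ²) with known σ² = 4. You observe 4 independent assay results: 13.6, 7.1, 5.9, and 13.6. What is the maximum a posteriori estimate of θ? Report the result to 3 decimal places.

θ̂_MAP = 10.106

n = 4; x̄ = (13.6 + 7.1 + 5.9 + 13.6)/4 = 40.2/4 = 10.05.
For a Normal prior and Normal likelihood with known variance, the posterior is Normal; its mode equals its mean, the precision-weighted average.
Prior precision 1/σ₀² = 1/16 = 0.0625; data precision n/σ² = 4/4 = 1.
θ̂ = (0.0625·11 + 1·10.05) / (0.0625 + 1) = 10.7375/1.0625 = 859/85 ≈ 10.106.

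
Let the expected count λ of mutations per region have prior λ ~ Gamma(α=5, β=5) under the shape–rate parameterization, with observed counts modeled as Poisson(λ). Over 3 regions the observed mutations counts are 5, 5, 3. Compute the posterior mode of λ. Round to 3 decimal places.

λ̂_MAP = 2.125

Σxᵢ = 5+5+3 = 13, with n = 3.
Posterior ∝ λ^4e^(−5λ) · λ^13e^(−3λ) = λ^17e^(−8λ), i.e. Gamma(shape=18, rate=8).
The mode of a Gamma(a, b) with a ≥ 1 (shape–rate) is (a−1)/b = 17/8 ≈ 2.125.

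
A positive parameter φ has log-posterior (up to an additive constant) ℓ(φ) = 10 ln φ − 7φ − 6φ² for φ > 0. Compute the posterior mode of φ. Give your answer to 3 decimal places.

ℓ'(φ) = 10/φ − 7 − 12φ. Setting this to zero and multiplying by φ: 12φ² + 7φ − 10 = 0.
φ = (−7 + √(7² + 4·12·10)) / (2·12) = (−7 + √529) / 24 = (−7 + 23)/24 = 2/3.
ℓ''(φ) = −10/φ² − 12 < 0, confirming a maximum.

φ̂_MAP = 0.667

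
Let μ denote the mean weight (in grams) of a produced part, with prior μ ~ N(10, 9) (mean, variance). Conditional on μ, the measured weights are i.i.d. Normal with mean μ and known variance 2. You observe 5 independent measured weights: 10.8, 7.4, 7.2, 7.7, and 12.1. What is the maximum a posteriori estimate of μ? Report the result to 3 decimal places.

n = 5; x̄ = (10.8 + 7.4 + 7.2 + 7.7 + 12.1)/5 = 45.2/5 = 9.04.
For a Normal prior and Normal likelihood with known variance, the posterior is Normal; its mode equals its mean, the precision-weighted average.
Prior precision 1/σ₀² = 1/9; data precision n/σ² = 5/2 = 2.5.
μ̂ = ((1/9)·10 + 2.5·9.04) / (1/9 + 2.5) = (1067/45)/(47/18) = 2134/235 ≈ 9.081.

μ̂_MAP = 9.081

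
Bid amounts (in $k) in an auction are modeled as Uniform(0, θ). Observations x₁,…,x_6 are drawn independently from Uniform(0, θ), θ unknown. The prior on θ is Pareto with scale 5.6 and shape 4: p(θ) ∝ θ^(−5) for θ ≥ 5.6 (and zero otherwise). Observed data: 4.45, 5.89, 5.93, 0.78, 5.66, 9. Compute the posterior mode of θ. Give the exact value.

The Uniform(0, θ) likelihood is θ^(−n) for θ ≥ max(xᵢ), zero otherwise. Here max(xᵢ) = 9.
Posterior ∝ θ^(−5) · θ^(−6) = θ^(−11) on θ ≥ max(5.6, 9) = 9.
This density is strictly decreasing in θ, so the posterior mode lies at the lower boundary of the support.

θ̂_MAP = 9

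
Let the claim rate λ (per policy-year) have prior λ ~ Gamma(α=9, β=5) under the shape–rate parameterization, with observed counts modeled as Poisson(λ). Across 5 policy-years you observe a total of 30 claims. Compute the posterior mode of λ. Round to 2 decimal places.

λ̂_MAP = 3.80

Σxᵢ = 30, n = 5.
Posterior ∝ λ^8e^(−5λ) · λ^30e^(−5λ) = λ^38e^(−10λ), i.e. Gamma(shape=39, rate=10).
The mode of a Gamma(a, b) with a ≥ 1 (shape–rate) is (a−1)/b = 38/10 ≈ 3.80.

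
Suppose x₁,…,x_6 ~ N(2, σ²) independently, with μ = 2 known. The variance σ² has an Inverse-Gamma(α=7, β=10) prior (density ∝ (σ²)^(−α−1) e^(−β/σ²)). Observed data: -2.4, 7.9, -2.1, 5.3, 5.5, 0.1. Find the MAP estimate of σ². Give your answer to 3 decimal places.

σ̂²_MAP = 5.351

Sum of squared deviations about the known mean: SS = (-2.4−2)² + (7.9−2)² + (-2.1−2)² + (5.3−2)² + (5.5−2)² + (0.1−2)² = 97.73.
The Normal likelihood contributes (σ²)^(−n/2) exp(−SS/(2σ²)), so the posterior is Inverse-Gamma(α + n/2, β + SS/2) = Inverse-Gamma(10, 58.865).
The mode of Inverse-Gamma(a, b) is b/(a+1) = 58.865/11 ≈ 5.351.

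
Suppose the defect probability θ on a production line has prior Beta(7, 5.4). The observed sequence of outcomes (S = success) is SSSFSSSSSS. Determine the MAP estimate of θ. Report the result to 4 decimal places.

θ̂_MAP = 0.7353

Prior: Beta(7, 5.4).
Data: 9 successes in 10 trials (from the sequence). The binomial likelihood contributes θ^9(1−θ)^1, so the posterior is Beta(7+9, 5.4+1) = Beta(16, 6.4).
For Beta(a, b) with a, b > 1 the mode is (a−1)/(a+b−2) = 15/20.4 ≈ 0.7353.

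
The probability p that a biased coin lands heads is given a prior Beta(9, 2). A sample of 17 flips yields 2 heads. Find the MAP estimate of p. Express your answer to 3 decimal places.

p̂_MAP = 0.385

Prior: Beta(9, 2).
Data: 2 successes in 17 trials. The binomial likelihood contributes p^2(1−p)^15, so the posterior is Beta(9+2, 2+15) = Beta(11, 17).
For Beta(a, b) with a, b > 1 the mode is (a−1)/(a+b−2) = 10/26 ≈ 0.385.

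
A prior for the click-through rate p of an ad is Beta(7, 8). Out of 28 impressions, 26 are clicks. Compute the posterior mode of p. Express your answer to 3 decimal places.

Prior: Beta(7, 8).
Data: 26 successes in 28 trials. The binomial likelihood contributes p^26(1−p)^2, so the posterior is Beta(7+26, 8+2) = Beta(33, 10).
For Beta(a, b) with a, b > 1 the mode is (a−1)/(a+b−2) = 32/41 ≈ 0.780.

p̂_MAP = 0.780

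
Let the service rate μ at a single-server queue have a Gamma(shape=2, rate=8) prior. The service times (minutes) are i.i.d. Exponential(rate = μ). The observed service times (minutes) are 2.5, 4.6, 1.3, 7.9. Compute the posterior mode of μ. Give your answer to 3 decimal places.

μ̂_MAP = 0.206

The Exponential(rate=μ) likelihood is ∝ μ^n e^(−μΣtᵢ). Here n = 4 and Σtᵢ = 2.5 + 4.6 + 1.3 + 7.9 = 16.3.
Posterior ∝ μe^(−8μ) · μ^4e^(−16.3μ) = μ^5e^(−24.3μ), i.e. Gamma(6, 24.3).
Mode = (a−1)/b = 5/24.3 ≈ 0.206.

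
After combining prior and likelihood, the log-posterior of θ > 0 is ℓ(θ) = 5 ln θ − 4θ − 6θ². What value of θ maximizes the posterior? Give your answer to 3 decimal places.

ℓ'(θ) = 5/θ − 4 − 12θ. Setting this to zero and multiplying by θ: 12θ² + 4θ − 5 = 0.
θ = (−4 + √(4² + 4·12·5)) / (2·12) = (−4 + √256) / 24 = (−4 + 16)/24 = 1/2.
ℓ''(θ) = −5/θ² − 12 < 0, confirming a maximum.

θ̂_MAP = 0.500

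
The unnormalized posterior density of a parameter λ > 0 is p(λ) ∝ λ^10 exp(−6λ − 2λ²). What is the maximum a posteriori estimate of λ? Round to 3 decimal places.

ℓ'(λ) = 10/λ − 6 − 4λ. Setting this to zero and multiplying by λ: 4λ² + 6λ − 10 = 0.
λ = (−6 + √(6² + 4·4·10)) / (2·4) = (−6 + √196) / 8 = (−6 + 14)/8 = 1.
ℓ''(λ) = −10/λ² − 4 < 0, confirming a maximum.

λ̂_MAP = 1.000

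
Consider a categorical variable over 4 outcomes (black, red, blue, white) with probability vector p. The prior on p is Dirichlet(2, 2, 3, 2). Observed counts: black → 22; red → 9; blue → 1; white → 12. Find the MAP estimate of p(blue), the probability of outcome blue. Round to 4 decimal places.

MAP estimate of p(blue) = 0.0612

The posterior is Dirichlet(αᵢ + nᵢ) = Dirichlet(24, 11, 4, 14).
For a Dirichlet(a₁,…,a_K) with all aᵢ > 1, the mode has j-th component (aⱼ − 1)/(Σaᵢ − K).
Here Σaᵢ = 53 and K = 4, so p(blue) = (4 − 1)/(53 − 4) = 3/49 ≈ 0.0612.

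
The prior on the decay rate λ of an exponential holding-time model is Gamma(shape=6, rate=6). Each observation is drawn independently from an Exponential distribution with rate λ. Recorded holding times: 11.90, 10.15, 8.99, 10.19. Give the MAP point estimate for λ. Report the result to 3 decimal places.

The Exponential(rate=λ) likelihood is ∝ λ^n e^(−λΣtᵢ). Here n = 4 and Σtᵢ = 11.90 + 10.15 + 8.99 + 10.19 = 41.23.
Posterior ∝ λ^5e^(−6λ) · λ^4e^(−41.23λ) = λ^9e^(−47.23λ), i.e. Gamma(10, 47.23).
Mode = (a−1)/b = 9/47.23 ≈ 0.191.

λ̂_MAP = 0.191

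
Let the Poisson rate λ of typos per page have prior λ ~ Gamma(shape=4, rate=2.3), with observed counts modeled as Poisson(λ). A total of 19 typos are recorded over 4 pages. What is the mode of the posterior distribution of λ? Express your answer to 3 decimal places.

Σxᵢ = 19, n = 4.
Posterior ∝ λ^3e^(−2.3λ) · λ^19e^(−4λ) = λ^22e^(−6.3λ), i.e. Gamma(shape=23, rate=6.3).
The mode of a Gamma(a, b) with a ≥ 1 (shape–rate) is (a−1)/b = 22/6.3 ≈ 3.492.

λ̂_MAP = 3.492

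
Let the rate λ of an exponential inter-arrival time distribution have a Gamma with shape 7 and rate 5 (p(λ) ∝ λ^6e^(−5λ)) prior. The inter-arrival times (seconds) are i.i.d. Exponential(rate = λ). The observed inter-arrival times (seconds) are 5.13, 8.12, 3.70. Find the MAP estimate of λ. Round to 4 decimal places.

λ̂_MAP = 0.4100

The Exponential(rate=λ) likelihood is ∝ λ^n e^(−λΣtᵢ). Here n = 3 and Σtᵢ = 5.13 + 8.12 + 3.70 = 16.95.
Posterior ∝ λ^6e^(−5λ) · λ^3e^(−16.95λ) = λ^9e^(−21.95λ), i.e. Gamma(10, 21.95).
Mode = (a−1)/b = 9/21.95 ≈ 0.4100.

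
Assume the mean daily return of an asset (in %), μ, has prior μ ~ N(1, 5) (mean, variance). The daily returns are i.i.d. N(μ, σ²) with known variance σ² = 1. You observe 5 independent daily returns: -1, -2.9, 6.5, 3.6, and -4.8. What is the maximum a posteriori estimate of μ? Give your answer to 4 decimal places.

μ̂_MAP = 0.3077

n = 5; x̄ = ((-1) + (-2.9) + 6.5 + 3.6 + (-4.8))/5 = 1.4/5 = 0.28.
For a Normal prior and Normal likelihood with known variance, the posterior is Normal; its mode equals its mean, the precision-weighted average.
Prior precision 1/σ₀² = 1/5 = 0.2; data precision n/σ² = 5/1 = 5.
μ̂ = (0.2·1 + 5·0.28) / (0.2 + 5) = 1.6/5.2 = 4/13 ≈ 0.3077.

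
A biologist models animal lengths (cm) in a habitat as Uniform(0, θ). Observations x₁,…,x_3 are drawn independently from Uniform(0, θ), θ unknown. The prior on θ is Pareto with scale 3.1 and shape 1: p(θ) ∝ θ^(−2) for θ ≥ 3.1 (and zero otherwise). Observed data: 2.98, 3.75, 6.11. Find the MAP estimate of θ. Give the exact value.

θ̂_MAP = 6.11

The Uniform(0, θ) likelihood is θ^(−n) for θ ≥ max(xᵢ), zero otherwise. Here max(xᵢ) = 6.11.
Posterior ∝ θ^(−2) · θ^(−3) = θ^(−5) on θ ≥ max(3.1, 6.11) = 6.11.
This density is strictly decreasing in θ, so the posterior mode lies at the lower boundary of the support.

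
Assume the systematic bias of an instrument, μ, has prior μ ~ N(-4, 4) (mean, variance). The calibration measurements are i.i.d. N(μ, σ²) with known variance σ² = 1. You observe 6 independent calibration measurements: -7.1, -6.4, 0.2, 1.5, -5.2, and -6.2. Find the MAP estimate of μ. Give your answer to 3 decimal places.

n = 6; x̄ = ((-7.1) + (-6.4) + 0.2 + 1.5 + (-5.2) + (-6.2))/6 = -23.2/6 = -58/15 ≈ -3.8667.
For a Normal prior and Normal likelihood with known variance, the posterior is Normal; its mode equals its mean, the precision-weighted average.
Prior precision 1/σ₀² = 1/4 = 0.25; data precision n/σ² = 6/1 = 6.
μ̂ = (0.25·(-4) + 6·(-58/15)) / (0.25 + 6) = (-24.2)/6.25 = -3.872.

μ̂_MAP = -3.872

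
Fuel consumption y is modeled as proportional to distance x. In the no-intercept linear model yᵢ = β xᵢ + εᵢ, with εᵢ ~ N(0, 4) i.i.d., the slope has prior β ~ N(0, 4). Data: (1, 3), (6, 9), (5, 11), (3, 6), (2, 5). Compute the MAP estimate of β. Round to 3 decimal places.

β̂_MAP = 1.842

log p(β | y) = −Σ(yᵢ − βxᵢ)²/(2·4) − β²/(2·4) + const.
Setting the derivative to zero: Σxᵢ(yᵢ − βxᵢ)/4 − β/4 = 0, so β = Σxᵢyᵢ / (Σxᵢ² + σ²/τ²).
Σxᵢyᵢ = 1·3 + 6·9 + 5·11 + 3·6 + 2·5 = 140; Σxᵢ² = 75; σ²/τ² = 1.
β̂_MAP = 140 / (75 + 1) = 140/76 ≈ 1.842.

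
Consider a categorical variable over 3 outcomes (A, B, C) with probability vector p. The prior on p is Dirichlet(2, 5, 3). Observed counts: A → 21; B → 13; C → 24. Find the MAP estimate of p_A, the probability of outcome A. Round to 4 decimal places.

The posterior is Dirichlet(αᵢ + nᵢ) = Dirichlet(23, 18, 27).
For a Dirichlet(a₁,…,a_K) with all aᵢ > 1, the mode has j-th component (aⱼ − 1)/(Σaᵢ − K).
Here Σaᵢ = 68 and K = 3, so p_A = (23 − 1)/(68 − 3) = 22/65 ≈ 0.3385.

MAP estimate of p_A = 0.3385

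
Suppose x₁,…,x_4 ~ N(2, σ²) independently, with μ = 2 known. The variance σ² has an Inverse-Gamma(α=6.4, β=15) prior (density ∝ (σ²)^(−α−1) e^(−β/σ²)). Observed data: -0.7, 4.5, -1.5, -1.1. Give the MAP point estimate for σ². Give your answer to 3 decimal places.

σ̂²_MAP = 3.479

Sum of squared deviations about the known mean: SS = (-0.7−2)² + (4.5−2)² + (-1.5−2)² + (-1.1−2)² = 35.4.
The Normal likelihood contributes (σ²)^(−n/2) exp(−SS/(2σ²)), so the posterior is Inverse-Gamma(α + n/2, β + SS/2) = Inverse-Gamma(8.4, 32.7).
The mode of Inverse-Gamma(a, b) is b/(a+1) = 32.7/9.4 ≈ 3.479.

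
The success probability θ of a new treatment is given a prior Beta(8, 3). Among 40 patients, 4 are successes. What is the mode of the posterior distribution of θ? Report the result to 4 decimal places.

Prior: Beta(8, 3).
Data: 4 successes in 40 trials. The binomial likelihood contributes θ^4(1−θ)^36, so the posterior is Beta(8+4, 3+36) = Beta(12, 39).
For Beta(a, b) with a, b > 1 the mode is (a−1)/(a+b−2) = 11/49 ≈ 0.2245.

θ̂_MAP = 0.2245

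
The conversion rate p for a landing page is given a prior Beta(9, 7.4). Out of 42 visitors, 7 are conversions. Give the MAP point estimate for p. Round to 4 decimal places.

Prior: Beta(9, 7.4).
Data: 7 successes in 42 trials. The binomial likelihood contributes p^7(1−p)^35, so the posterior is Beta(9+7, 7.4+35) = Beta(16, 42.4).
For Beta(a, b) with a, b > 1 the mode is (a−1)/(a+b−2) = 15/56.4 ≈ 0.2660.

p̂_MAP = 0.2660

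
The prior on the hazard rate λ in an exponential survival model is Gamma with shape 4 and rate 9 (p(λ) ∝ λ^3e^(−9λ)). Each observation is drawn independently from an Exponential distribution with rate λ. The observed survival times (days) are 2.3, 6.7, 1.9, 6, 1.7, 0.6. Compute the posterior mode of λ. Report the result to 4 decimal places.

λ̂_MAP = 0.3191

The Exponential(rate=λ) likelihood is ∝ λ^n e^(−λΣtᵢ). Here n = 6 and Σtᵢ = 2.3 + 6.7 + 1.9 + 6 + 1.7 + 0.6 = 19.2.
Posterior ∝ λ^3e^(−9λ) · λ^6e^(−19.2λ) = λ^9e^(−28.2λ), i.e. Gamma(10, 28.2).
Mode = (a−1)/b = 9/28.2 ≈ 0.3191.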